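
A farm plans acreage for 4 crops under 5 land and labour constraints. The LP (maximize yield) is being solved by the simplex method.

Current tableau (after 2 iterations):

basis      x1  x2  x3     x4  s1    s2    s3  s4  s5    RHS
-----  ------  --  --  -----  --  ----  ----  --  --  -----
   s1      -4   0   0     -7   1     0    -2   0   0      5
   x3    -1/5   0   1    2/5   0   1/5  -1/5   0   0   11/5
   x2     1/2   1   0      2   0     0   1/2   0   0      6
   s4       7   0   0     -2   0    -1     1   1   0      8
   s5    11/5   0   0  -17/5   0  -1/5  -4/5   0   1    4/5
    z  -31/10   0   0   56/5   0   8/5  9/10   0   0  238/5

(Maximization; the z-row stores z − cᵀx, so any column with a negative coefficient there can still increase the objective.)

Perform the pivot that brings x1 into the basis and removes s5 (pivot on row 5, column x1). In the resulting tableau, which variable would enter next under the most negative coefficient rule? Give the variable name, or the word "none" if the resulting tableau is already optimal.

s3

Pivot element 11/5. New z-row = old z-row − (-31/10)·(row 5/(11/5)).
Updated z-row coefficients: x1: 0, x2: 0, x3: 0, x4: 141/22, s1: 0, s2: 29/22, s3: -5/22, s4: 0, s5: 31/22.
The most negative is -5/22 in column s3, so s3 would enter next.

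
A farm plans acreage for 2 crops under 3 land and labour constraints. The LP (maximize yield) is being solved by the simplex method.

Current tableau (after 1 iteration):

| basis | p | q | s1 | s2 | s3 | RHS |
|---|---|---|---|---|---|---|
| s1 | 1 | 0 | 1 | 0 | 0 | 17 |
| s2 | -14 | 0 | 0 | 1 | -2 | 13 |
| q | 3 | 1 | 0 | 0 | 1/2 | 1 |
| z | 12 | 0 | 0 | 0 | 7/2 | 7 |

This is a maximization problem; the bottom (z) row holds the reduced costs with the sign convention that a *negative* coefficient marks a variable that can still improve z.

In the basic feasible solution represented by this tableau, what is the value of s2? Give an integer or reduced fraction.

13

s2 is basic (row 2); its value is the RHS of that row: 13.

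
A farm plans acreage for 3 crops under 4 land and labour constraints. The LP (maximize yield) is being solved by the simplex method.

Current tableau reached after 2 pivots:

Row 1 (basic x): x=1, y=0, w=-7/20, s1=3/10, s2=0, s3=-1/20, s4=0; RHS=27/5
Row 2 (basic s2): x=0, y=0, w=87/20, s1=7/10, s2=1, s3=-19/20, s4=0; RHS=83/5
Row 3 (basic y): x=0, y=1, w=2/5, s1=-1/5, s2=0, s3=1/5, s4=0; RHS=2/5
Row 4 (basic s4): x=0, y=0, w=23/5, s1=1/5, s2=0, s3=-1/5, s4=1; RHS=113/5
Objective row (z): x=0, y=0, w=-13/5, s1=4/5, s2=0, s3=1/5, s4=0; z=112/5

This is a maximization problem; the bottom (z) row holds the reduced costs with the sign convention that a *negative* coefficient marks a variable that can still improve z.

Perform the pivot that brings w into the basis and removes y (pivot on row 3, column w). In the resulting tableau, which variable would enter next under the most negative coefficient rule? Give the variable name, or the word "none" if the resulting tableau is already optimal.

s1

Pivot element 2/5. New z-row = old z-row − (-13/5)·(row 3/(2/5)).
Updated z-row coefficients: x: 0, y: 13/2, w: 0, s1: -1/2, s2: 0, s3: 3/2, s4: 0.
The most negative is -1/2 in column s1, so s1 would enter next.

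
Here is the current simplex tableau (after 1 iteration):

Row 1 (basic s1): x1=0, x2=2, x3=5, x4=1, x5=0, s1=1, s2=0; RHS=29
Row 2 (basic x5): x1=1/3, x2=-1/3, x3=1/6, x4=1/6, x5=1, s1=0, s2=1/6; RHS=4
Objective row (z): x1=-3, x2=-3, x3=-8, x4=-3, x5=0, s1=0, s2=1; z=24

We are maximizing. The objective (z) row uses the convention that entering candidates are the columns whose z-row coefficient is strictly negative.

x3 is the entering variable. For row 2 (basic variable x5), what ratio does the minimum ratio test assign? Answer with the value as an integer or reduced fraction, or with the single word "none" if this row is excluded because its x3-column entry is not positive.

Ratio = RHS / (x3 entry) = 4 / (1/6) = 24.

24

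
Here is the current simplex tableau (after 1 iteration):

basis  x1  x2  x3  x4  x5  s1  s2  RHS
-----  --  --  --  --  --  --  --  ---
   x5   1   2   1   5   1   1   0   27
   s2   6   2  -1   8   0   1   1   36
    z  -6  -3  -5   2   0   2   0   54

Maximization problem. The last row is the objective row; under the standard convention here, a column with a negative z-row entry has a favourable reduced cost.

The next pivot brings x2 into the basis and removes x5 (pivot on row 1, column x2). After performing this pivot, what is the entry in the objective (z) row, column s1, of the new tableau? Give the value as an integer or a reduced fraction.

Pivot element is row 1, column x2: 2.
Normalize row 1: new (row 1, s1) = 1/2 = 1/2.
z-row ← z-row − (-3)·(new row 1): 2 − (-3)·(1/2) = 7/2.

7/2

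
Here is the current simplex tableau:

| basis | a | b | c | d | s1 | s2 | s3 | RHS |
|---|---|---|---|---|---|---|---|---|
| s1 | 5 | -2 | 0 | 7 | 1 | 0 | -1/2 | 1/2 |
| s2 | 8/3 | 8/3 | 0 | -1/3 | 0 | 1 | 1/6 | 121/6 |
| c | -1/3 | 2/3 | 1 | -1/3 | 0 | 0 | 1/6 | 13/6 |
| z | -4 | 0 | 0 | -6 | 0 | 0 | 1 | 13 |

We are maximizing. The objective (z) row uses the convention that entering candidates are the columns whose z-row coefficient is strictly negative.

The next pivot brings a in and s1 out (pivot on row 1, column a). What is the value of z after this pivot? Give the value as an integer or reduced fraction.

67/5

Minimum ratio for a: (1/2)/5 = 1/10.
z changes by −(z-row coeff of a)·ratio = −(-4)·(1/10) = 2/5.
New z = 13 + (2/5) = 67/5.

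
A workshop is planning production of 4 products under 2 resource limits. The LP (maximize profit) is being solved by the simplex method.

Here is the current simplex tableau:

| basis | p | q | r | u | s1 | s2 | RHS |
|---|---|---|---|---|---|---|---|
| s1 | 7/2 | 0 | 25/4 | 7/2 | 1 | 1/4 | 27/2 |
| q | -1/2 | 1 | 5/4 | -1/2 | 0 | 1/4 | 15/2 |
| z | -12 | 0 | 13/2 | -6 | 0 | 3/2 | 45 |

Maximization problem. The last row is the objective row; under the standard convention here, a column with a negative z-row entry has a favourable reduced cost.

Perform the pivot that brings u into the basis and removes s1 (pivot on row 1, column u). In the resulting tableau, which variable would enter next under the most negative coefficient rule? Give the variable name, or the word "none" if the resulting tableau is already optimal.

p

Pivot element 7/2. New z-row = old z-row − (-6)·(row 1/(7/2)).
Updated z-row coefficients: p: -6, q: 0, r: 241/14, u: 0, s1: 12/7, s2: 27/14.
The most negative is -6 in column p, so p would enter next.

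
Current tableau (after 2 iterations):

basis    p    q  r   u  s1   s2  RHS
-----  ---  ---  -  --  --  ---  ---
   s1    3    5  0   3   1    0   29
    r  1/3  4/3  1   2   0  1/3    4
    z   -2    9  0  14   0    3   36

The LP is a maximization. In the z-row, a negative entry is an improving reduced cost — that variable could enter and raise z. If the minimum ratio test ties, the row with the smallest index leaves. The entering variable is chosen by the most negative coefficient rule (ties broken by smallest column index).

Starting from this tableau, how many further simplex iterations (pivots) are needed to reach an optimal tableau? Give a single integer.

1

pivot: p in, s1 out → z = 166/3
No improving column remains; optimal.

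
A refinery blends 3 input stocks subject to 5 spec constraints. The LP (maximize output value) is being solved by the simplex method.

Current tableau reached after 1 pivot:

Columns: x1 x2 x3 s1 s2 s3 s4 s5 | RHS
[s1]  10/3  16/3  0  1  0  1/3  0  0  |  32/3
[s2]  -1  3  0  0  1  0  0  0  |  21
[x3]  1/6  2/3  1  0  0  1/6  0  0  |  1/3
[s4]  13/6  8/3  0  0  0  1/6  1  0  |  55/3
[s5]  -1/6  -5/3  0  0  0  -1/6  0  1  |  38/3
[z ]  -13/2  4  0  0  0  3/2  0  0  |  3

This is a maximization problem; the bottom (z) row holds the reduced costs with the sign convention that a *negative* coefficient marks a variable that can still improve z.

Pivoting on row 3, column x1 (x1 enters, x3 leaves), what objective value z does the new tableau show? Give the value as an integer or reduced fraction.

Minimum ratio for x1: (1/3)/(1/6) = 2.
z changes by −(z-row coeff of x1)·ratio = −(-13/2)·2 = 13.
New z = 3 + 13 = 16.

16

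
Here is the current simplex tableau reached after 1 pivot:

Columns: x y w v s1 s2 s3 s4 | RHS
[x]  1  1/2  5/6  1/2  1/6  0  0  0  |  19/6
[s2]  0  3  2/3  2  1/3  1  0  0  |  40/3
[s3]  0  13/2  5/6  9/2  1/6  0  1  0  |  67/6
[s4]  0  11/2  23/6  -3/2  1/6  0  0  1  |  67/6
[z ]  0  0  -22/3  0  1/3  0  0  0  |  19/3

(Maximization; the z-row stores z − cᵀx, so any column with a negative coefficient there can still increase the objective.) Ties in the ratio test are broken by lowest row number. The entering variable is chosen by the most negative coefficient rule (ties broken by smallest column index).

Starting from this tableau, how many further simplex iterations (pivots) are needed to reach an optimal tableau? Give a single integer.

2

pivot: w in, s4 out → z = 637/23
pivot: v in, x out → z = 575/19
No improving column remains; optimal.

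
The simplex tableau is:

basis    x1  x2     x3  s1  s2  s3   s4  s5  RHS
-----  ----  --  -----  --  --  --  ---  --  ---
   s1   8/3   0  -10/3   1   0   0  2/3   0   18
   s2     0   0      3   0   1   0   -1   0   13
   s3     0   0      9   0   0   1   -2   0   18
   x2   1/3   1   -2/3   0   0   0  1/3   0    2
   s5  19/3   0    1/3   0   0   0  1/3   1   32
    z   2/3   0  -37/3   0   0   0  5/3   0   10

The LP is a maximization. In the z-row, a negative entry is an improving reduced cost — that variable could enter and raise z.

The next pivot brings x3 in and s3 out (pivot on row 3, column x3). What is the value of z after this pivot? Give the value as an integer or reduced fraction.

104/3

Minimum ratio for x3: 18/9 = 2.
z changes by −(z-row coeff of x3)·ratio = −(-37/3)·2 = 74/3.
New z = 10 + (74/3) = 104/3.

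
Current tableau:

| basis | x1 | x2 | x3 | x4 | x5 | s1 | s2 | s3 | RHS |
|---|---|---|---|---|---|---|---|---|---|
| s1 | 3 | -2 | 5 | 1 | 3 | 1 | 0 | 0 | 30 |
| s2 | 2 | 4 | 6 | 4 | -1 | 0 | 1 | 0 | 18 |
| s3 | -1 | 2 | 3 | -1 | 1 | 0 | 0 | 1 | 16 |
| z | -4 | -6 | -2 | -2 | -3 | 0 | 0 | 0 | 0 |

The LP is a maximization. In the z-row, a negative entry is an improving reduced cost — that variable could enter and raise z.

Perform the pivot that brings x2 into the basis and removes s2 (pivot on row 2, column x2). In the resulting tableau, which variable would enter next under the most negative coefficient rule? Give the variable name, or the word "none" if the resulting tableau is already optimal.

x5

Pivot element 4. New z-row = old z-row − (-6)·(row 2/4).
Updated z-row coefficients: x1: -1, x2: 0, x3: 7, x4: 4, x5: -9/2, s1: 0, s2: 3/2, s3: 0.
The most negative is -9/2 in column x5, so x5 would enter next.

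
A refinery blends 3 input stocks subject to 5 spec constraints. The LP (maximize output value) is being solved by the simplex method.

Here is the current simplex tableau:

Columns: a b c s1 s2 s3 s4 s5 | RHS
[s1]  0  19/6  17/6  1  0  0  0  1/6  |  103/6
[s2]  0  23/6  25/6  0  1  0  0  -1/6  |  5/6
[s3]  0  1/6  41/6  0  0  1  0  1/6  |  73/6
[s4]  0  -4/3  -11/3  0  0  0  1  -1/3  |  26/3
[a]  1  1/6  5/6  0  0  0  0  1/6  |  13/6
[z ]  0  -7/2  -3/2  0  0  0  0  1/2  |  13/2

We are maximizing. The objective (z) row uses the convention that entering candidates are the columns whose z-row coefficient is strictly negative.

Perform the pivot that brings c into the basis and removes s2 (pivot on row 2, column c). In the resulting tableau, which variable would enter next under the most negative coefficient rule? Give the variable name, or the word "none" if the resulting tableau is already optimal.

b

Pivot element 25/6. New z-row = old z-row − (-3/2)·(row 2/(25/6)).
Updated z-row coefficients: a: 0, b: -53/25, c: 0, s1: 0, s2: 9/25, s3: 0, s4: 0, s5: 11/25.
The most negative is -53/25 in column b, so b would enter next.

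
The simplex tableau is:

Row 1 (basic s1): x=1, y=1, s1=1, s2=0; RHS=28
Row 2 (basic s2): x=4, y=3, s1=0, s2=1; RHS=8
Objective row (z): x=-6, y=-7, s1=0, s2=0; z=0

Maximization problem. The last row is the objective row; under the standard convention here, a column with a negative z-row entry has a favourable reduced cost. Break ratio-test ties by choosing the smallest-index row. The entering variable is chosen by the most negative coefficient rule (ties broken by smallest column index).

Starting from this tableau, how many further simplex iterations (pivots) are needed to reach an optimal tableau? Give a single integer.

pivot: y in, s2 out → z = 56/3
No improving column remains; optimal.

1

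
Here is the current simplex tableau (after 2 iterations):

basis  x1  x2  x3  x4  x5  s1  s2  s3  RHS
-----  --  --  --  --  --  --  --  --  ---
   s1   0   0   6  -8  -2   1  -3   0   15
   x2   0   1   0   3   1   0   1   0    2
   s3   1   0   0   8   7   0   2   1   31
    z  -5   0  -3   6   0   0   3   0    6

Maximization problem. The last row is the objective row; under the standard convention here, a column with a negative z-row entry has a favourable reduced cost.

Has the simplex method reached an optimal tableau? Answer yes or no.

no

Column x1 has objective-row coefficient -5, which is negative; an improving pivot exists, so not yet optimal.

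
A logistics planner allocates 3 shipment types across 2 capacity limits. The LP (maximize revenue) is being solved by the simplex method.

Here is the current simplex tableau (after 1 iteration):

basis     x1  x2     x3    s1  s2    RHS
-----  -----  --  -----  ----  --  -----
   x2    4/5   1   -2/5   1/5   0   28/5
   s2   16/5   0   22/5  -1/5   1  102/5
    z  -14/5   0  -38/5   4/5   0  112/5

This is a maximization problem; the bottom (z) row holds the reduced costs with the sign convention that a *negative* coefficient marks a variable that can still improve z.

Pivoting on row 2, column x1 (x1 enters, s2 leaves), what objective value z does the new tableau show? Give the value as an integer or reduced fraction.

Minimum ratio for x1: (102/5)/(16/5) = 51/8.
z changes by −(z-row coeff of x1)·ratio = −(-14/5)·(51/8) = 357/20.
New z = 112/5 + (357/20) = 161/4.

161/4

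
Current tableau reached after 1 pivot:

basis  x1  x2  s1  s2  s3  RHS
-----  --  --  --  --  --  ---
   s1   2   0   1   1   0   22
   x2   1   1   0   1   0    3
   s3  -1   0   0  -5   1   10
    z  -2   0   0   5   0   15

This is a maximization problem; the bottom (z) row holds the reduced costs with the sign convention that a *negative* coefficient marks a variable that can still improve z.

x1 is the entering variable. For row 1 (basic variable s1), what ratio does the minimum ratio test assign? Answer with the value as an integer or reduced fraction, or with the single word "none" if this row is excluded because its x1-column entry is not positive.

Ratio = RHS / (x1 entry) = 22 / 2 = 11.

11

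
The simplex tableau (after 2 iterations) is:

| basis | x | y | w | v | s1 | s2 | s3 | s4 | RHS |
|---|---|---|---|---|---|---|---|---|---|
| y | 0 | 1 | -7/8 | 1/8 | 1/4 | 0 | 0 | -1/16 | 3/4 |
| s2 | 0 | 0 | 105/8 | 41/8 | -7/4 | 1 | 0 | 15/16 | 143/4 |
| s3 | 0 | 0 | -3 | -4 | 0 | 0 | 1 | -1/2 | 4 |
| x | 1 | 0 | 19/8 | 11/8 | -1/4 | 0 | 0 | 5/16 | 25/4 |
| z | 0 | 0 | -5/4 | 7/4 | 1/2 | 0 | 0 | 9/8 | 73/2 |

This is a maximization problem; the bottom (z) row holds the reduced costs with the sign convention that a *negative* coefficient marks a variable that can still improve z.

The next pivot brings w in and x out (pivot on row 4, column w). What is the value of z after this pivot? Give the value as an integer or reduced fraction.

Minimum ratio for w: (25/4)/(19/8) = 50/19.
z changes by −(z-row coeff of w)·ratio = −(-5/4)·(50/19) = 125/38.
New z = 73/2 + (125/38) = 756/19.

756/19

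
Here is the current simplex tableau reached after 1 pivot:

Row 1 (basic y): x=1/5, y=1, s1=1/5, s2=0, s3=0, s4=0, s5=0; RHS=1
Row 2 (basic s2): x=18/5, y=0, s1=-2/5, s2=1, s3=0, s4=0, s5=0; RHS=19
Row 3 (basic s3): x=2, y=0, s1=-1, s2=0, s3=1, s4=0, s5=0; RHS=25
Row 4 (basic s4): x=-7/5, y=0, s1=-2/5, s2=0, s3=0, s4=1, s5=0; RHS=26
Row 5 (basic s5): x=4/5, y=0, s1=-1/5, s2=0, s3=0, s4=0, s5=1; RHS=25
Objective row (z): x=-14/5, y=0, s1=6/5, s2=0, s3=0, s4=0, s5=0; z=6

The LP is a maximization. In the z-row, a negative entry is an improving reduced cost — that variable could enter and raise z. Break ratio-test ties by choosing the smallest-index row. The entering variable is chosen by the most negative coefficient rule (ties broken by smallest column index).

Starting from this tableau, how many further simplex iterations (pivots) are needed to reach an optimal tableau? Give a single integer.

pivot: x in, y out → z = 20
No improving column remains; optimal.

1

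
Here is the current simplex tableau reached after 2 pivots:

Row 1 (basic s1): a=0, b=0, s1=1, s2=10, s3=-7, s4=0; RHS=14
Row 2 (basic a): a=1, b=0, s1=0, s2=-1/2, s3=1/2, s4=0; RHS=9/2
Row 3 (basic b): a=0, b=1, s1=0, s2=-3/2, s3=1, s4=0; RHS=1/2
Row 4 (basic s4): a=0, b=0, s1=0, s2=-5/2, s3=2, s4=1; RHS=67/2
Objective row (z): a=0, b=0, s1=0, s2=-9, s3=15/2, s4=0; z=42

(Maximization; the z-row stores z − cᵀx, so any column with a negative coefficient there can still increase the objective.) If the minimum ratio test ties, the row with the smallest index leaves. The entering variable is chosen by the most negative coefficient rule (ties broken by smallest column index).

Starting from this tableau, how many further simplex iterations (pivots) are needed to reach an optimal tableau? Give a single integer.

1

pivot: s2 in, s1 out → z = 273/5
No improving column remains; optimal.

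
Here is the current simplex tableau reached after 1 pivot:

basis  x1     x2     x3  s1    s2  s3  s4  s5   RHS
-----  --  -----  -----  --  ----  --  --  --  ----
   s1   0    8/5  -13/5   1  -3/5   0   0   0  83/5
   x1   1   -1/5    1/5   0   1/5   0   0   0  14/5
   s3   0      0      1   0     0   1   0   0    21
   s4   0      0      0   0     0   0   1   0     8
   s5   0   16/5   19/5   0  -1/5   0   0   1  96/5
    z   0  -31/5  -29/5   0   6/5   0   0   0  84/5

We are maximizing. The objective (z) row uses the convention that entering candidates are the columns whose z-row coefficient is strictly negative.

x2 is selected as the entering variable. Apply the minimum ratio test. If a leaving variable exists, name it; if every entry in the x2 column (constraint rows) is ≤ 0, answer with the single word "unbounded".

Ratios: row 1 (s1): (83/5)/(8/5) = 83/8; row 2 (x1): entry -1/5 ≤ 0, skip; row 3 (s3): entry 0 ≤ 0, skip; row 4 (s4): entry 0 ≤ 0, skip; row 5 (s5): (96/5)/(16/5) = 6.
Minimum ratio is in the s5 row, so s5 leaves.

s5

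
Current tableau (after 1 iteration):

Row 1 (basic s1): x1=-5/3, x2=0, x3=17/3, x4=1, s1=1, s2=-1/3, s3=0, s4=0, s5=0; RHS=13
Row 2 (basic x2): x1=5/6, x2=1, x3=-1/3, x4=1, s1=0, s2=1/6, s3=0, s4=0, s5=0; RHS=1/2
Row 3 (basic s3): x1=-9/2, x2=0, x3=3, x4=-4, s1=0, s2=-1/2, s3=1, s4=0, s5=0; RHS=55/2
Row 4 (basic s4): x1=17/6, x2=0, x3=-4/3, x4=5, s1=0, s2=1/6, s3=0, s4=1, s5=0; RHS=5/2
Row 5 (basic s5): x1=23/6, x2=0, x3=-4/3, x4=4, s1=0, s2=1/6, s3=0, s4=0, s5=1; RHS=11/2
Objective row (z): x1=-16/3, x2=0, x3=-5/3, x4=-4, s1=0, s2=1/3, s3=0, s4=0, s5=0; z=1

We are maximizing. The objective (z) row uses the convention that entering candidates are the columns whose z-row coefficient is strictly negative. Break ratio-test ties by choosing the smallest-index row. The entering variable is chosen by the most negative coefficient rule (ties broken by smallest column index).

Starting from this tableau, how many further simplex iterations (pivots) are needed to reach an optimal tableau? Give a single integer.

pivot: x1 in, x2 out → z = 21/5
pivot: x3 in, s1 out → z = 371/25
No improving column remains; optimal.

2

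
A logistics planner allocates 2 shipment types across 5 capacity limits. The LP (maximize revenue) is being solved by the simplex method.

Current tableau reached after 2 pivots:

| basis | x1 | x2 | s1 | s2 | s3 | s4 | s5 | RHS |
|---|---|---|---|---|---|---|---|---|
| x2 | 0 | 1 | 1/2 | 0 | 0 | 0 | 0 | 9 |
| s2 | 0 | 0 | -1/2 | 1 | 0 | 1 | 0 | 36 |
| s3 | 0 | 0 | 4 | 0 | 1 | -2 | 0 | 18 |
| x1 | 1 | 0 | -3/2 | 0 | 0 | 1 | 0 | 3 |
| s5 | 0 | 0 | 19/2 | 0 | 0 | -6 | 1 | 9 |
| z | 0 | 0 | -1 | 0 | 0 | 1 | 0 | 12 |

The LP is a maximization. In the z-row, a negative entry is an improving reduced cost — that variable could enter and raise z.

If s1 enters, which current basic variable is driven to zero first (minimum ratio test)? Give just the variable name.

s5

Ratios: row 1 (x2): 9/(1/2) = 18; row 2 (s2): entry -1/2 ≤ 0, skip; row 3 (s3): 18/4 = 9/2; row 4 (x1): entry -3/2 ≤ 0, skip; row 5 (s5): 9/(19/2) = 18/19.
Minimum ratio 18/19 is in the s5 row, so s5 leaves.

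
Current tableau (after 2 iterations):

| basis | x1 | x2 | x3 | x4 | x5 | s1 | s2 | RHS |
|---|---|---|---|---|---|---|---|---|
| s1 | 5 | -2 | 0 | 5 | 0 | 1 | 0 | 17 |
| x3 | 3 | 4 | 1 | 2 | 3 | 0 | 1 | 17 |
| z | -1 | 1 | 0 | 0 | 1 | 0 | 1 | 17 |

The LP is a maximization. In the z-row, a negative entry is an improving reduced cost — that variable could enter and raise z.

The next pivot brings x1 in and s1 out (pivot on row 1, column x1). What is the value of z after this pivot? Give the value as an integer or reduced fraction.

Minimum ratio for x1: 17/5 = 17/5.
z changes by −(z-row coeff of x1)·ratio = −(-1)·(17/5) = 17/5.
New z = 17 + (17/5) = 102/5.

102/5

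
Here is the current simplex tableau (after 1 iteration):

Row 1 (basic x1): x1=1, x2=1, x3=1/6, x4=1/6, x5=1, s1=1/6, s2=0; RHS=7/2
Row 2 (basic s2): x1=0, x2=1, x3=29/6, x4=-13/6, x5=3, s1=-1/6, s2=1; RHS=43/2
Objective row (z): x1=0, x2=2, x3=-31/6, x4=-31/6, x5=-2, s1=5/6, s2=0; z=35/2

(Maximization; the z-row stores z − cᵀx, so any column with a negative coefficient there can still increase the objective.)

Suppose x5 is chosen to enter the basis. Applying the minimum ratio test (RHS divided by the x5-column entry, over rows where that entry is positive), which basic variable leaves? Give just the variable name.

Ratios: row 1 (x1): (7/2)/1 = 7/2; row 2 (s2): (43/2)/3 = 43/6.
Minimum ratio 7/2 is in the x1 row, so x1 leaves.

x1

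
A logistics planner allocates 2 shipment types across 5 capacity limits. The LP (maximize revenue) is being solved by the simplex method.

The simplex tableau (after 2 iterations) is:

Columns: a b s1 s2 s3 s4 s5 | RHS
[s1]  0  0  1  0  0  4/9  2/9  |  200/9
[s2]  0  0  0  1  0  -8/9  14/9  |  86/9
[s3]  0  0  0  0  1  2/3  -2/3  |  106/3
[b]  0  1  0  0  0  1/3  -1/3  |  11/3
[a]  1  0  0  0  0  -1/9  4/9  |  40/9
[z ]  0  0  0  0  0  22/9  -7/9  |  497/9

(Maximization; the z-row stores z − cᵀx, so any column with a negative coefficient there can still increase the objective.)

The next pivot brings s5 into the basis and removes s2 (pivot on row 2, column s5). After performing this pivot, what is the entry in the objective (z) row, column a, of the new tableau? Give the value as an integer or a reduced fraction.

0

Pivot element is row 2, column s5: 14/9.
Normalize row 2: new (row 2, a) = 0/(14/9) = 0.
z-row ← z-row − (-7/9)·(new row 2): 0 − (-7/9)·0 = 0.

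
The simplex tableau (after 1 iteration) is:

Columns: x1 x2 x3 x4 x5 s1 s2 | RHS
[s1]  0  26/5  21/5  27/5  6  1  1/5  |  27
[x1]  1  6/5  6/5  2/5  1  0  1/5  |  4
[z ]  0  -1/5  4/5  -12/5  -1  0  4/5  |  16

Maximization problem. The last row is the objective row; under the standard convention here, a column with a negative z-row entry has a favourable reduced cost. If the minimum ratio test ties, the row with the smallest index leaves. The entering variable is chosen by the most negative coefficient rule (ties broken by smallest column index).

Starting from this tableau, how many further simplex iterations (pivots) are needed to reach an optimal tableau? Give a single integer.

1

pivot: x4 in, s1 out → z = 28
No improving column remains; optimal.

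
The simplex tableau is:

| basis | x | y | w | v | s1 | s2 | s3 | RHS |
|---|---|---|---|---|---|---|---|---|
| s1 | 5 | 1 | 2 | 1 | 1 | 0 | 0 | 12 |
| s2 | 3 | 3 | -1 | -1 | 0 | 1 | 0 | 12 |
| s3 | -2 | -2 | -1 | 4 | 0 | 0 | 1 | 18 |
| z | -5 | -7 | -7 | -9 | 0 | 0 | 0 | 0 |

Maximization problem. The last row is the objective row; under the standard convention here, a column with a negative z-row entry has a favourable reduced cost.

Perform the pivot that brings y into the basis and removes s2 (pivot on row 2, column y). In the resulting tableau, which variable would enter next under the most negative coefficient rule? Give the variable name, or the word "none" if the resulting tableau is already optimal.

Pivot element 3. New z-row = old z-row − (-7)·(row 2/3).
Updated z-row coefficients: x: 2, y: 0, w: -28/3, v: -34/3, s1: 0, s2: 7/3, s3: 0.
The most negative is -34/3 in column v, so v would enter next.

v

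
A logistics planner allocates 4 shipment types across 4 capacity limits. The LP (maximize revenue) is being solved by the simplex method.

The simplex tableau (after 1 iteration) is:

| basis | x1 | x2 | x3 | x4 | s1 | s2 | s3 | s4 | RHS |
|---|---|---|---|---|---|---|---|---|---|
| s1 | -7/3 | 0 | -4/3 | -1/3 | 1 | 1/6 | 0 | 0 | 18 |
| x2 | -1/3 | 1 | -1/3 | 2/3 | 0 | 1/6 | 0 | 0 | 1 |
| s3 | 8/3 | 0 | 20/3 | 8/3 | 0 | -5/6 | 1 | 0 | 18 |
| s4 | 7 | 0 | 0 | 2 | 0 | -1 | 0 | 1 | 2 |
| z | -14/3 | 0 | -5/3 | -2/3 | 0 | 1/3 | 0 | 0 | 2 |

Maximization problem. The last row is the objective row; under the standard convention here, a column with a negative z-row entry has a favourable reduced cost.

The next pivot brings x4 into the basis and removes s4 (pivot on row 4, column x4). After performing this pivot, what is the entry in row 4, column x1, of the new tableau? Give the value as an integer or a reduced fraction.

Pivot element is row 4, column x4: 2.
Normalize row 4: new (row 4, x1) = 7/2 = 7/2.
Row 4 is the pivot row, so the entry is 7/2.

7/2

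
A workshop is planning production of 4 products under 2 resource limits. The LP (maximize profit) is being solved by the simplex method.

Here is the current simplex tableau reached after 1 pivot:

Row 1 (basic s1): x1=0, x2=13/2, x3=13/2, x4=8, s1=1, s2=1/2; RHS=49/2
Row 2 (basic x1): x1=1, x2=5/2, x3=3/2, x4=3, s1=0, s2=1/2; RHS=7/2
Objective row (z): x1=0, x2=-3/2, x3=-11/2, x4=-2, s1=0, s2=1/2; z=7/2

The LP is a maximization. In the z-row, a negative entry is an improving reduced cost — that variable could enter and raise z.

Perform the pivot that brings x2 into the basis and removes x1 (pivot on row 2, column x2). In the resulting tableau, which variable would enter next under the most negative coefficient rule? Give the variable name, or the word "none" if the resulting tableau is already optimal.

Pivot element 5/2. New z-row = old z-row − (-3/2)·(row 2/(5/2)).
Updated z-row coefficients: x1: 3/5, x2: 0, x3: -23/5, x4: -1/5, s1: 0, s2: 4/5.
The most negative is -23/5 in column x3, so x3 would enter next.

x3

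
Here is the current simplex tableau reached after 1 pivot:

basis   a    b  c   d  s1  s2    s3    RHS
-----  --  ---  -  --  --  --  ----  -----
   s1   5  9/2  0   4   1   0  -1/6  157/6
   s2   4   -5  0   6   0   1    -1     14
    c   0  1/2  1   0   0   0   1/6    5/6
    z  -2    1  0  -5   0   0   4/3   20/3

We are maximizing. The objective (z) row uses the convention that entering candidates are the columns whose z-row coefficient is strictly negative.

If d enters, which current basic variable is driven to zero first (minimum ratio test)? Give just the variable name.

Ratios: row 1 (s1): (157/6)/4 = 157/24; row 2 (s2): 14/6 = 7/3; row 3 (c): entry 0 ≤ 0, skip.
Minimum ratio 7/3 is in the s2 row, so s2 leaves.

s2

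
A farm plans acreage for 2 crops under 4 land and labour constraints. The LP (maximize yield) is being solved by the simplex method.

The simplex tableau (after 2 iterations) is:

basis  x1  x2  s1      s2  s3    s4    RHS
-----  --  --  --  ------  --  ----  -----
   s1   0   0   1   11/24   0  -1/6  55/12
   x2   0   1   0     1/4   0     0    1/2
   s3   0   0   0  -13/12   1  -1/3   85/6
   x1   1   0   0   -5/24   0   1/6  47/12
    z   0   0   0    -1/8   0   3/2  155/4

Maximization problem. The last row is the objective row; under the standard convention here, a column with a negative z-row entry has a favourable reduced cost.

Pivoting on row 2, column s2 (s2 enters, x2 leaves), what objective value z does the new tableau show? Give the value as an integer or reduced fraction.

Minimum ratio for s2: (1/2)/(1/4) = 2.
z changes by −(z-row coeff of s2)·ratio = −(-1/8)·2 = 1/4.
New z = 155/4 + (1/4) = 39.

39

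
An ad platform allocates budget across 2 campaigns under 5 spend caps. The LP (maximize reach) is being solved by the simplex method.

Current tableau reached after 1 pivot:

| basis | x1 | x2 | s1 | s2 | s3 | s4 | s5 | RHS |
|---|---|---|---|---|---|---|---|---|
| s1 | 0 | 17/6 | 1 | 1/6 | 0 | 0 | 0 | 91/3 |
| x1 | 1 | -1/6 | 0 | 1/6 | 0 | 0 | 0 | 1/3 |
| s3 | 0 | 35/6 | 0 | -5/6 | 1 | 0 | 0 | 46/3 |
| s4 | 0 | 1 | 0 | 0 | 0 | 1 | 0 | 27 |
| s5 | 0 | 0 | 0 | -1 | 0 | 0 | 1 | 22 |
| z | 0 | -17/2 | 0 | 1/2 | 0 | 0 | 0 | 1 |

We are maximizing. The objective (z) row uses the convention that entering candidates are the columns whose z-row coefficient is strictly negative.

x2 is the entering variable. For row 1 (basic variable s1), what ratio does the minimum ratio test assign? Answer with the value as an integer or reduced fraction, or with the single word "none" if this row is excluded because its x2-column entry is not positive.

182/17

Ratio = RHS / (x2 entry) = (91/3) / (17/6) = 182/17.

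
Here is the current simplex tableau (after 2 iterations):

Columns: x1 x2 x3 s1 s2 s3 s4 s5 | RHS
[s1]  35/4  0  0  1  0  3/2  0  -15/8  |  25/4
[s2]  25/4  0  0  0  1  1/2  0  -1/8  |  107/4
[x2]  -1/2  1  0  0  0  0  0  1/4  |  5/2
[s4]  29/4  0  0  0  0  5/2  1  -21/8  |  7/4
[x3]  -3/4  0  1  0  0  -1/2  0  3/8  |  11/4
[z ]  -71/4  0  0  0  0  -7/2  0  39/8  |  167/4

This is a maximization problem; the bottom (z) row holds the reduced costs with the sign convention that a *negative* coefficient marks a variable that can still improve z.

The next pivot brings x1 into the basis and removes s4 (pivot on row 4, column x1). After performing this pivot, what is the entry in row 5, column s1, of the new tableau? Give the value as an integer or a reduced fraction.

0

Pivot element is row 4, column x1: 29/4.
Normalize row 4: new (row 4, s1) = 0/(29/4) = 0.
row 5 ← row 5 − (-3/4)·(new row 4): 0 − (-3/4)·0 = 0.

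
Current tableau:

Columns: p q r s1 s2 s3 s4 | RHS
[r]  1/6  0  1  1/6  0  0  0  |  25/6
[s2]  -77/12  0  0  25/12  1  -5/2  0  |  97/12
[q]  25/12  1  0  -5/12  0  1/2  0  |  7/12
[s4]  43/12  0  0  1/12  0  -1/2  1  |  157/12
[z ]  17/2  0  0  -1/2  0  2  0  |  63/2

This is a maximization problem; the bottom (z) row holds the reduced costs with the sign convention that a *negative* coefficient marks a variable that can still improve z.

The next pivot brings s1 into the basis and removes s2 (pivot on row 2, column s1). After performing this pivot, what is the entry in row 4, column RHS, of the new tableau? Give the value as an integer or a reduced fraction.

Pivot element is row 2, column s1: 25/12.
Normalize row 2: new (row 2, RHS) = (97/12)/(25/12) = 97/25.
row 4 ← row 4 − (1/12)·(new row 2): 157/12 − (1/12)·(97/25) = 319/25.

319/25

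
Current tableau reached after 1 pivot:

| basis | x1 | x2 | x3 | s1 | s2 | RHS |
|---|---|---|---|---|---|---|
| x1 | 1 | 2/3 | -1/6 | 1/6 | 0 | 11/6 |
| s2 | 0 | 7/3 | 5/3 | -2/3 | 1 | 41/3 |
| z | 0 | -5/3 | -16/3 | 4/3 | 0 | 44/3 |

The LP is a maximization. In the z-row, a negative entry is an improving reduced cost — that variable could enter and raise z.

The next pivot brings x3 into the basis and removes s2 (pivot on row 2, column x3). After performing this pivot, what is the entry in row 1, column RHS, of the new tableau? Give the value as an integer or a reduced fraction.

16/5

Pivot element is row 2, column x3: 5/3.
Normalize row 2: new (row 2, RHS) = (41/3)/(5/3) = 41/5.
row 1 ← row 1 − (-1/6)·(new row 2): 11/6 − (-1/6)·(41/5) = 16/5.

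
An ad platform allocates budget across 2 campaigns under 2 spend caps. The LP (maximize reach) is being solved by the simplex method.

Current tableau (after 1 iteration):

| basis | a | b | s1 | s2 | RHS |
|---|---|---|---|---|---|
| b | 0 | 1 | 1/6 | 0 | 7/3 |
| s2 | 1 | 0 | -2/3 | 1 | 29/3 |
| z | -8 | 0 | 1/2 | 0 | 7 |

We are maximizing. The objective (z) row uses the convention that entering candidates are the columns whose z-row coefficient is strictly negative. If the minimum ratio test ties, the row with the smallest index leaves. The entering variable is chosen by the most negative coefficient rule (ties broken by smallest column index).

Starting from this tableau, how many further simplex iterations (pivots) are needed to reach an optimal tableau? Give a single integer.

pivot: a in, s2 out → z = 253/3
pivot: s1 in, b out → z = 152
No improving column remains; optimal.

2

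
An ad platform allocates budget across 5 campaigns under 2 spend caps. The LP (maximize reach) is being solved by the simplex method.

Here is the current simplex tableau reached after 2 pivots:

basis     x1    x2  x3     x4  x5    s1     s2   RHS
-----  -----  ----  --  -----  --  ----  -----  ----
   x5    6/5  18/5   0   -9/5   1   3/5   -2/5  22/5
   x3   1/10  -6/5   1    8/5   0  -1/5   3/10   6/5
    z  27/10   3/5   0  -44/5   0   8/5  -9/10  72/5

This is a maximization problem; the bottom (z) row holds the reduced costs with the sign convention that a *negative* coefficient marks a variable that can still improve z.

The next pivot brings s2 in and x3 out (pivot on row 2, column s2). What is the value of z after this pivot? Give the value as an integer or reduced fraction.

18

Minimum ratio for s2: (6/5)/(3/10) = 4.
z changes by −(z-row coeff of s2)·ratio = −(-9/10)·4 = 18/5.
New z = 72/5 + (18/5) = 18.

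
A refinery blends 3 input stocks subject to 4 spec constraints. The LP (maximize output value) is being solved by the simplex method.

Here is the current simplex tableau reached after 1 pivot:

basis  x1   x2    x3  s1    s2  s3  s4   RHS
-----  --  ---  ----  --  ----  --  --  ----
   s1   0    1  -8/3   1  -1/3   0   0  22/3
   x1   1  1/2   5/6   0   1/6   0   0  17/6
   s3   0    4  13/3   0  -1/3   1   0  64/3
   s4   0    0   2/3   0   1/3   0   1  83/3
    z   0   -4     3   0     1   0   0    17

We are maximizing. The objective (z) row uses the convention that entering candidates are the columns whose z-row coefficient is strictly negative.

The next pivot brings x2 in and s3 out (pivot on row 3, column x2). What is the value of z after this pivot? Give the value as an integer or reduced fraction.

Minimum ratio for x2: (64/3)/4 = 16/3.
z changes by −(z-row coeff of x2)·ratio = −(-4)·(16/3) = 64/3.
New z = 17 + (64/3) = 115/3.

115/3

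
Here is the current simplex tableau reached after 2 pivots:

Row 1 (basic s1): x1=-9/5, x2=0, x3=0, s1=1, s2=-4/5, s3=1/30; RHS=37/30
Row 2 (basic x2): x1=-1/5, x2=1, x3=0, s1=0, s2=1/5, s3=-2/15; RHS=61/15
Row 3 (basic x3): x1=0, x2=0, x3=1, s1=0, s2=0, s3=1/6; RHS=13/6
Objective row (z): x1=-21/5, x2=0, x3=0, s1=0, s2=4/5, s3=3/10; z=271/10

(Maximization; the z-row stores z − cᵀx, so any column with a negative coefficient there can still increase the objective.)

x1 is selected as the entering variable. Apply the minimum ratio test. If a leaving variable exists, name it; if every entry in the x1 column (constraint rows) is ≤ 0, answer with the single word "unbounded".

unbounded

x1-column entries: row 1: -9/5, row 2: -1/5, row 3: 0. All ≤ 0, so x1 can increase without bound; the LP is unbounded in this direction.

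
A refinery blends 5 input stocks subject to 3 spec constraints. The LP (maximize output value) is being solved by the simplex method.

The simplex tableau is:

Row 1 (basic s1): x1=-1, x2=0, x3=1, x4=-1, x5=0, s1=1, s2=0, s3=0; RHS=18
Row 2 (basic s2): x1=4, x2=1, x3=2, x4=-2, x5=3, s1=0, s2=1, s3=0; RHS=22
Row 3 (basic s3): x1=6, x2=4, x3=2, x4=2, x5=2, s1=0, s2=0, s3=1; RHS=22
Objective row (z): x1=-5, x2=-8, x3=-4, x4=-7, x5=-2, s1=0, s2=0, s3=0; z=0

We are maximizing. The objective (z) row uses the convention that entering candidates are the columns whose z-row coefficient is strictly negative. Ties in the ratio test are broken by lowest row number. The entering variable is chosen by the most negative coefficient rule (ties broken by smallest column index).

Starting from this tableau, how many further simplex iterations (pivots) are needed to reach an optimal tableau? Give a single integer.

2

pivot: x2 in, s3 out → z = 44
pivot: x4 in, x2 out → z = 77
No improving column remains; optimal.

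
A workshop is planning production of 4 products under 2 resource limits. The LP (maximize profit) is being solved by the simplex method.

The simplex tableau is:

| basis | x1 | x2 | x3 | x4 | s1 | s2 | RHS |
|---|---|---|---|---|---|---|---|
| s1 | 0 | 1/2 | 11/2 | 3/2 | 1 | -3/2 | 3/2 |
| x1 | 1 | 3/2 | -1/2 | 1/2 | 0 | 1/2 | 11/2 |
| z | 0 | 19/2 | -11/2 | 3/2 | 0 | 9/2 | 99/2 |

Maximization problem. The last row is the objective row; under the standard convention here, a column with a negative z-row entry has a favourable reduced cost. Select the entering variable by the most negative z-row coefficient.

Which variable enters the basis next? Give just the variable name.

x3

Objective-row coefficients: x1: 0, x2: 19/2, x3: -11/2, x4: 3/2, s1: 0, s2: 9/2.
The most negative is -11/2 in column x3, so x3 enters.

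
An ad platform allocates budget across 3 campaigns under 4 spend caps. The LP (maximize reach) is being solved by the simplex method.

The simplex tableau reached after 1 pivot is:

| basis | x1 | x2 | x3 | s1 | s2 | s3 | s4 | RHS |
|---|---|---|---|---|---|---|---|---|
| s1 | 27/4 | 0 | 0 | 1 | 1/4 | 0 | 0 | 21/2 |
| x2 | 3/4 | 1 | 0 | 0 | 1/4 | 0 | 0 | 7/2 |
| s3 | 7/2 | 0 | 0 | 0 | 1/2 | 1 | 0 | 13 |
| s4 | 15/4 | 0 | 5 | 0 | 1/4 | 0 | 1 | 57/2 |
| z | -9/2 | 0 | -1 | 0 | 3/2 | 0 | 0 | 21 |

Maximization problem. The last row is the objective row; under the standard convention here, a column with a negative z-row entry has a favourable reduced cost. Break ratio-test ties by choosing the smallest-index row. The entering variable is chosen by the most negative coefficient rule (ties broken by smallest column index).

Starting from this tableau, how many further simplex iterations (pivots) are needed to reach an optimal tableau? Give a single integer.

pivot: x1 in, s1 out → z = 28
pivot: x3 in, s4 out → z = 488/15
No improving column remains; optimal.

2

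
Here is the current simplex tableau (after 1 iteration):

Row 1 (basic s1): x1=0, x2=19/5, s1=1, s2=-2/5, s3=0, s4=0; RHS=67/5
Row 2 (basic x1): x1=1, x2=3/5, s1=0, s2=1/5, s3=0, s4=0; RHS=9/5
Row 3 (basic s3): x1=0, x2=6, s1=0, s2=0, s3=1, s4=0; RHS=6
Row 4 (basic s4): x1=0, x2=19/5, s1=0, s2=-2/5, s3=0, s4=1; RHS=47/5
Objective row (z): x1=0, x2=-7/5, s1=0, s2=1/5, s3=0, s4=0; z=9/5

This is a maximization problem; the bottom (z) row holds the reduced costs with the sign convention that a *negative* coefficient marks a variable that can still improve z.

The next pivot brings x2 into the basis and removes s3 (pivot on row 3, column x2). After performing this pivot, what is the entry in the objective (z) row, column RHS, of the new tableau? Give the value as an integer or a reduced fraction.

Pivot element is row 3, column x2: 6.
Normalize row 3: new (row 3, RHS) = 6/6 = 1.
z-row ← z-row − (-7/5)·(new row 3): 9/5 − (-7/5)·1 = 16/5.

16/5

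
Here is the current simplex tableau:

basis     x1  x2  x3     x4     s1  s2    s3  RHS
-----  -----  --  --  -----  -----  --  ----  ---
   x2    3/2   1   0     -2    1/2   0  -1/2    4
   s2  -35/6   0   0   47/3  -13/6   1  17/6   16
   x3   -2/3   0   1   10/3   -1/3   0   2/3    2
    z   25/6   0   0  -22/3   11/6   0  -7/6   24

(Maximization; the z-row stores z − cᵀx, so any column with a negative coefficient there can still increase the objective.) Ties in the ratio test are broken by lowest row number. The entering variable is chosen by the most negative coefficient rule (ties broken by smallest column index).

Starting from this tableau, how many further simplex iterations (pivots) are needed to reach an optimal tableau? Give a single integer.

pivot: x4 in, x3 out → z = 142/5
No improving column remains; optimal.

1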